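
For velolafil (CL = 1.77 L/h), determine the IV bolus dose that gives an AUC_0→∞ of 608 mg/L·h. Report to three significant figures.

Dose = 1080 mg

Dose_iv = CL × AUC_0→∞
     = 1.77 × 608 = 1076.16 mg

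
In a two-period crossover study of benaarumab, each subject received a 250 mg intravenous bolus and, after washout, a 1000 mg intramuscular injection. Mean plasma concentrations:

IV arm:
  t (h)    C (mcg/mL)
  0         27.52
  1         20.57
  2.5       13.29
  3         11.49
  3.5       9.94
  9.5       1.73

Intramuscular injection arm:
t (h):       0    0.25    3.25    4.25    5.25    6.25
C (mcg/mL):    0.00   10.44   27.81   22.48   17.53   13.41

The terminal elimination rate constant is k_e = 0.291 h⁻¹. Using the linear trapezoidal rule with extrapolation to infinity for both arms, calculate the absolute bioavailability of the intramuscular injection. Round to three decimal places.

Trapezoidal AUC_0→9.5 (IV):
  [0→1]: (27.52+20.57)/2 × 1 = 24.045
  [1→2.5]: (20.57+13.29)/2 × 1.5 = 25.395
  [2.5→3]: (13.29+11.49)/2 × 0.5 = 6.195
  [3→3.5]: (11.49+9.94)/2 × 0.5 = 5.3575
  [3.5→9.5]: (9.94+1.73)/2 × 6 = 35.01
  Sum = 96.0025 mcg/mL·h
IV tail: 1.73/0.291 = 5.945; AUC_iv,0→∞ = 96.0025 + 5.945 = 101.9475 mcg/mL·h
Trapezoidal AUC_0→6.25 (intramuscular injection):
  [0→0.25]: (0.00+10.44)/2 × 0.25 = 1.305
  [0.25→3.25]: (10.44+27.81)/2 × 3 = 57.375
  [3.25→4.25]: (27.81+22.48)/2 × 1 = 25.145
  [4.25→5.25]: (22.48+17.53)/2 × 1 = 20.005
  [5.25→6.25]: (17.53+13.41)/2 × 1 = 15.47
  Sum = 119.3 mcg/mL·h
intramuscular injection tail: 13.41/0.291 = 46.082; AUC_ev,0→∞ = 119.3 + 46.082 = 165.382 mcg/mL·h
F = (AUC_ev/D_ev)/(AUC_iv/D_iv) = (165.382/1000)/(101.9475/250) = 0.165382/0.40779 = 0.4056

F = 0.406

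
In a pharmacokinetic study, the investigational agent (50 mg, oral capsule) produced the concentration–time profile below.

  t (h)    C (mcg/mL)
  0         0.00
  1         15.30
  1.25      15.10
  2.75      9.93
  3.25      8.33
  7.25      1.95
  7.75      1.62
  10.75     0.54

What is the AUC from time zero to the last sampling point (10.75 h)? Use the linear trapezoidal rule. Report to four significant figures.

Trapezoidal AUC_0→10.75:
  [0→1]: (0.00+15.30)/2 × 1 = 7.65
  [1→1.25]: (15.30+15.10)/2 × 0.25 = 3.8
  [1.25→2.75]: (15.10+9.93)/2 × 1.5 = 18.7725
  [2.75→3.25]: (9.93+8.33)/2 × 0.5 = 4.565
  [3.25→7.25]: (8.33+1.95)/2 × 4 = 20.56
  [7.25→7.75]: (1.95+1.62)/2 × 0.5 = 0.8925
  [7.75→10.75]: (1.62+0.54)/2 × 3 = 3.24
  Sum = 59.48 mcg/mL·h

AUC = 59.48 mcg/mL·h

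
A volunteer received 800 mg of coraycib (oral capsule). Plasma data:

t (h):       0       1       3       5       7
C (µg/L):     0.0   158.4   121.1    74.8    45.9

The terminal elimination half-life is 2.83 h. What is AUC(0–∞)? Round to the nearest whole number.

AUC = 863 µg/L·h

Trapezoidal AUC_0→7:
  [0→1]: (0.0+158.4)/2 × 1 = 79.2
  [1→3]: (158.4+121.1)/2 × 2 = 279.5
  [3→5]: (121.1+74.8)/2 × 2 = 195.9
  [5→7]: (74.8+45.9)/2 × 2 = 120.7
  Sum = 675.3 µg/L·h
k_e = ln2 / t½ = 0.693147 / 2.83 = 0.2449 h^-1
Extrapolated tail: C_last / k_e = 45.9 / 0.2449 = 187.423
AUC_0→∞ = 675.3 + 187.423 = 862.723 µg/L·h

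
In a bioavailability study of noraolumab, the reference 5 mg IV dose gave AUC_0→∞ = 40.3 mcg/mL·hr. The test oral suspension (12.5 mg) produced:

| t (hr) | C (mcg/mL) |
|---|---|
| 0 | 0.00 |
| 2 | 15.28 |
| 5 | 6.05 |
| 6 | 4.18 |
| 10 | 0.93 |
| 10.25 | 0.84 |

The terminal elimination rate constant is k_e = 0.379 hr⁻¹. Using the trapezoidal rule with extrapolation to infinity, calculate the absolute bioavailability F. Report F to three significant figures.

Trapezoidal AUC_0→10.25 (oral suspension):
  [0→2]: (0.00+15.28)/2 × 2 = 15.28
  [2→5]: (15.28+6.05)/2 × 3 = 31.995
  [5→6]: (6.05+4.18)/2 × 1 = 5.115
  [6→10]: (4.18+0.93)/2 × 4 = 10.22
  [10→10.25]: (0.93+0.84)/2 × 0.25 = 0.22125
  Sum = 62.83125 mcg/mL·hr
Tail: C_last/k_e = 0.84/0.379 = 2.216
AUC_0→∞ (oral suspension) = 62.83125 + 2.216 = 65.04725 mcg/mL·hr
F = (AUC_ev/D_ev)/(AUC_iv/D_iv) = (65.04725/12.5)/(40.3/5) = 5.20378/8.06 = 0.6456

F = 0.646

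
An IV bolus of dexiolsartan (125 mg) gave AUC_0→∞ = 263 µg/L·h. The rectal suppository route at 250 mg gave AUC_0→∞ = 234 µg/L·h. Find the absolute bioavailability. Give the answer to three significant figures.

F = 0.445

F = (AUC_ev / D_ev) / (AUC_iv / D_iv)
  = (234/250) / (263/125)
  = 0.936 / 2.104 = 0.4449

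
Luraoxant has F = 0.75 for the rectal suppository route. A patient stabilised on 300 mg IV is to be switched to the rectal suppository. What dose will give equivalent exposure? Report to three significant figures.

D_rectal = 400 mg

For equal systemic exposure: F × D_ev = D_iv
D_ev = D_iv / F = 300 / 0.75 = 400 mg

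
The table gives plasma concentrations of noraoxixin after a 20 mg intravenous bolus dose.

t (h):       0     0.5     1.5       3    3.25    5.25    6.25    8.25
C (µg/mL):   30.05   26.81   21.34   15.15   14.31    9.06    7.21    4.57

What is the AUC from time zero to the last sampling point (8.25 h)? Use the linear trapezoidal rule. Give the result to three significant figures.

AUC = 113 µg/mL·h

Trapezoidal AUC_0→8.25:
  [0→0.5]: (30.05+26.81)/2 × 0.5 = 14.215
  [0.5→1.5]: (26.81+21.34)/2 × 1 = 24.075
  [1.5→3]: (21.34+15.15)/2 × 1.5 = 27.3675
  [3→3.25]: (15.15+14.31)/2 × 0.25 = 3.6825
  [3.25→5.25]: (14.31+9.06)/2 × 2 = 23.37
  [5.25→6.25]: (9.06+7.21)/2 × 1 = 8.135
  [6.25→8.25]: (7.21+4.57)/2 × 2 = 11.78
  Sum = 112.625 µg/mL·h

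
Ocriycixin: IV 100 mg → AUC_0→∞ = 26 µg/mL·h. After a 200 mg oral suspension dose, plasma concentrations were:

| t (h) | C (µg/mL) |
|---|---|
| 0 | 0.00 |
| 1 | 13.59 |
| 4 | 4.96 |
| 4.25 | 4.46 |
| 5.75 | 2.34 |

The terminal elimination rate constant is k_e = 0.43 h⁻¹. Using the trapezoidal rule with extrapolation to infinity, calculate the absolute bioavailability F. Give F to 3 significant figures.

F = 0.891

Trapezoidal AUC_0→5.75 (oral suspension):
  [0→1]: (0.00+13.59)/2 × 1 = 6.795
  [1→4]: (13.59+4.96)/2 × 3 = 27.825
  [4→4.25]: (4.96+4.46)/2 × 0.25 = 1.1775
  [4.25→5.75]: (4.46+2.34)/2 × 1.5 = 5.1
  Sum = 40.8975 µg/mL·h
Tail: C_last/k_e = 2.34/0.43 = 5.442
AUC_0→∞ (oral suspension) = 40.8975 + 5.442 = 46.3395 µg/mL·h
F = (AUC_ev/D_ev)/(AUC_iv/D_iv) = (46.3395/200)/(26/100) = 0.2316975/0.26 = 0.8911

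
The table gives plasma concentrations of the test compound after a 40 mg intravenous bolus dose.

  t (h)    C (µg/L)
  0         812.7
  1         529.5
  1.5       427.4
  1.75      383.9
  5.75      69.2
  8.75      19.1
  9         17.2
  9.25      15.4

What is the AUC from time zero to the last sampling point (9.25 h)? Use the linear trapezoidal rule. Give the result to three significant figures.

AUC = 2060 µg/L·h

Trapezoidal AUC_0→9.25:
  [0→1]: (812.7+529.5)/2 × 1 = 671.1
  [1→1.5]: (529.5+427.4)/2 × 0.5 = 239.225
  [1.5→1.75]: (427.4+383.9)/2 × 0.25 = 101.4125
  [1.75→5.75]: (383.9+69.2)/2 × 4 = 906.2
  [5.75→8.75]: (69.2+19.1)/2 × 3 = 132.45
  [8.75→9]: (19.1+17.2)/2 × 0.25 = 4.5375
  [9→9.25]: (17.2+15.4)/2 × 0.25 = 4.075
  Sum = 2059.0 µg/L·h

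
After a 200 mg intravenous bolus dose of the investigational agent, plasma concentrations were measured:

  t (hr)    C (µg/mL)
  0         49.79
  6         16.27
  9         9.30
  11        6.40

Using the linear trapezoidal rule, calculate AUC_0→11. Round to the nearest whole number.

Trapezoidal AUC_0→11:
  [0→6]: (49.79+16.27)/2 × 6 = 198.18
  [6→9]: (16.27+9.30)/2 × 3 = 38.355
  [9→11]: (9.30+6.40)/2 × 2 = 15.7
  Sum = 252.235 µg/mL·hr

AUC = 252 µg/mL·hr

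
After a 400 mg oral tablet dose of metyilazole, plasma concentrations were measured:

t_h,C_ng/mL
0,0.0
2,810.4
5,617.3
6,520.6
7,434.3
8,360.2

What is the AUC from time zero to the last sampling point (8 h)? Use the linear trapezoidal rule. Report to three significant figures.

AUC = 4400 ng/mL·h

Trapezoidal AUC_0→8:
  [0→2]: (0.0+810.4)/2 × 2 = 810.4
  [2→5]: (810.4+617.3)/2 × 3 = 2141.55
  [5→6]: (617.3+520.6)/2 × 1 = 568.95
  [6→7]: (520.6+434.3)/2 × 1 = 477.45
  [7→8]: (434.3+360.2)/2 × 1 = 397.25
  Sum = 4395.6 ng/mL·h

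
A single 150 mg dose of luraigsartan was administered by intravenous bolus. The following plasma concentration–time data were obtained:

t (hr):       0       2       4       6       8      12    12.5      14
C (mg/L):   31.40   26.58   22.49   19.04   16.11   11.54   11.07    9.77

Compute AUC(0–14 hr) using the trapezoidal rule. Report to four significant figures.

Trapezoidal AUC_0→14:
  [0→2]: (31.40+26.58)/2 × 2 = 57.98
  [2→4]: (26.58+22.49)/2 × 2 = 49.07
  [4→6]: (22.49+19.04)/2 × 2 = 41.53
  [6→8]: (19.04+16.11)/2 × 2 = 35.15
  [8→12]: (16.11+11.54)/2 × 4 = 55.3
  [12→12.5]: (11.54+11.07)/2 × 0.5 = 5.6525
  [12.5→14]: (11.07+9.77)/2 × 1.5 = 15.63
  Sum = 260.3125 mg/L·hr

AUC = 260.3 mg/L·hr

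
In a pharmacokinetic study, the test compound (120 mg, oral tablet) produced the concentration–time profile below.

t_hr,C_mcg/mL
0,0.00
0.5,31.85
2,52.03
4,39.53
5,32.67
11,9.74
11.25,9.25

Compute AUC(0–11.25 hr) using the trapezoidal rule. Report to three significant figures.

AUC = 328 mcg/mL·hr

Trapezoidal AUC_0→11.25:
  [0→0.5]: (0.00+31.85)/2 × 0.5 = 7.9625
  [0.5→2]: (31.85+52.03)/2 × 1.5 = 62.91
  [2→4]: (52.03+39.53)/2 × 2 = 91.56
  [4→5]: (39.53+32.67)/2 × 1 = 36.1
  [5→11]: (32.67+9.74)/2 × 6 = 127.23
  [11→11.25]: (9.74+9.25)/2 × 0.25 = 2.37375
  Sum = 328.13625 mcg/mL·hr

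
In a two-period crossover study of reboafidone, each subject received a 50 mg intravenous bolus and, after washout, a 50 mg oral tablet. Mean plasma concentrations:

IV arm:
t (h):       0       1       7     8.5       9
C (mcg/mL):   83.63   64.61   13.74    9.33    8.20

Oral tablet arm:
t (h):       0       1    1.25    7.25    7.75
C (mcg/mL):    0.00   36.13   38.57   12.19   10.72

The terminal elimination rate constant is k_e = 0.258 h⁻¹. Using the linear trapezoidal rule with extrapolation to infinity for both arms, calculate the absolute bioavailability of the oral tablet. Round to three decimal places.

Trapezoidal AUC_0→9 (IV):
  [0→1]: (83.63+64.61)/2 × 1 = 74.12
  [1→7]: (64.61+13.74)/2 × 6 = 235.05
  [7→8.5]: (13.74+9.33)/2 × 1.5 = 17.3025
  [8.5→9]: (9.33+8.20)/2 × 0.5 = 4.3825
  Sum = 330.855 mcg/mL·h
IV tail: 8.20/0.258 = 31.783; AUC_iv,0→∞ = 330.855 + 31.783 = 362.638 mcg/mL·h
Trapezoidal AUC_0→7.75 (oral tablet):
  [0→1]: (0.00+36.13)/2 × 1 = 18.065
  [1→1.25]: (36.13+38.57)/2 × 0.25 = 9.3375
  [1.25→7.25]: (38.57+12.19)/2 × 6 = 152.28
  [7.25→7.75]: (12.19+10.72)/2 × 0.5 = 5.7275
  Sum = 185.41 mcg/mL·h
oral tablet tail: 10.72/0.258 = 41.550; AUC_ev,0→∞ = 185.41 + 41.550 = 226.96 mcg/mL·h
F = (AUC_ev/D_ev)/(AUC_iv/D_iv) = (226.96/50)/(362.638/50) = 4.5392/7.25276 = 0.6259

F = 0.626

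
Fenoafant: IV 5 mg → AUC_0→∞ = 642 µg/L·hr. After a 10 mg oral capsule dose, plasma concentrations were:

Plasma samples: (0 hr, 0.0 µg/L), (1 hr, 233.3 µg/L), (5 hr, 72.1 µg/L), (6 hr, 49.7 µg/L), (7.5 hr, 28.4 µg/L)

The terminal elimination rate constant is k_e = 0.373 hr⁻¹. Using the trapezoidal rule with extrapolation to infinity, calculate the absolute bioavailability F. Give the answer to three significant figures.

Trapezoidal AUC_0→7.5 (oral capsule):
  [0→1]: (0.0+233.3)/2 × 1 = 116.65
  [1→5]: (233.3+72.1)/2 × 4 = 610.8
  [5→6]: (72.1+49.7)/2 × 1 = 60.9
  [6→7.5]: (49.7+28.4)/2 × 1.5 = 58.575
  Sum = 846.925 µg/L·hr
Tail: C_last/k_e = 28.4/0.373 = 76.139
AUC_0→∞ (oral capsule) = 846.925 + 76.139 = 923.064 µg/L·hr
F = (AUC_ev/D_ev)/(AUC_iv/D_iv) = (923.064/10)/(642/5) = 92.3064/128.4 = 0.7189

F = 0.719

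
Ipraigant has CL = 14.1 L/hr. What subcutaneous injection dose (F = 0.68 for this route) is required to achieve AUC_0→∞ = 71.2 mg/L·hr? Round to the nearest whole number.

Dose = CL × AUC_0→∞ / F
     = 14.1 × 71.2 / 0.68 = 1476.35 mg

Dose = 1476 mg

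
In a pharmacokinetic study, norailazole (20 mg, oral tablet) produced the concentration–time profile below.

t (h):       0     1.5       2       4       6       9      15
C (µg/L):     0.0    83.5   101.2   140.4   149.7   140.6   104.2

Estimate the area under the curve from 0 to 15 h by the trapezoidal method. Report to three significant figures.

Trapezoidal AUC_0→15:
  [0→1.5]: (0.0+83.5)/2 × 1.5 = 62.625
  [1.5→2]: (83.5+101.2)/2 × 0.5 = 46.175
  [2→4]: (101.2+140.4)/2 × 2 = 241.6
  [4→6]: (140.4+149.7)/2 × 2 = 290.1
  [6→9]: (149.7+140.6)/2 × 3 = 435.45
  [9→15]: (140.6+104.2)/2 × 6 = 734.4
  Sum = 1810.35 µg/L·h

AUC = 1810 µg/L·h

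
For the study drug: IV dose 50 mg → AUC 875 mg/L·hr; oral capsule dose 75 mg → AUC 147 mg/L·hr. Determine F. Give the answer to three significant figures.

F = 0.112

F = (AUC_ev / D_ev) / (AUC_iv / D_iv)
  = (147/75) / (875/50)
  = 1.96 / 17.5 = 0.1120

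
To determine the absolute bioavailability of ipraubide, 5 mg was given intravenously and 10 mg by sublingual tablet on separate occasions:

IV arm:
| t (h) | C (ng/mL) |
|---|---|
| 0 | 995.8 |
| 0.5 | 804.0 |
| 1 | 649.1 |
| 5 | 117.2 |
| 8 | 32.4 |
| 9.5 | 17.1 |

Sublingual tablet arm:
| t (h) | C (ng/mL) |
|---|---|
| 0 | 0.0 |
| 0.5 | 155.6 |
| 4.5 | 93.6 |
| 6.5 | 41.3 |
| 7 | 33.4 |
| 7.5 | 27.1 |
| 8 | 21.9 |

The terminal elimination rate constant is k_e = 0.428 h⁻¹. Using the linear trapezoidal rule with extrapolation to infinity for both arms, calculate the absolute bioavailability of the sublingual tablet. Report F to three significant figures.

F = 0.145

Trapezoidal AUC_0→9.5 (IV):
  [0→0.5]: (995.8+804.0)/2 × 0.5 = 449.95
  [0.5→1]: (804.0+649.1)/2 × 0.5 = 363.275
  [1→5]: (649.1+117.2)/2 × 4 = 1532.6
  [5→8]: (117.2+32.4)/2 × 3 = 224.4
  [8→9.5]: (32.4+17.1)/2 × 1.5 = 37.125
  Sum = 2607.35 ng/mL·h
IV tail: 17.1/0.428 = 39.953; AUC_iv,0→∞ = 2607.35 + 39.953 = 2647.303 ng/mL·h
Trapezoidal AUC_0→8 (sublingual tablet):
  [0→0.5]: (0.0+155.6)/2 × 0.5 = 38.9
  [0.5→4.5]: (155.6+93.6)/2 × 4 = 498.4
  [4.5→6.5]: (93.6+41.3)/2 × 2 = 134.9
  [6.5→7]: (41.3+33.4)/2 × 0.5 = 18.675
  [7→7.5]: (33.4+27.1)/2 × 0.5 = 15.125
  [7.5→8]: (27.1+21.9)/2 × 0.5 = 12.25
  Sum = 718.25 ng/mL·h
sublingual tablet tail: 21.9/0.428 = 51.168; AUC_ev,0→∞ = 718.25 + 51.168 = 769.418 ng/mL·h
F = (AUC_ev/D_ev)/(AUC_iv/D_iv) = (769.418/10)/(2647.303/5) = 76.9418/529.4606 = 0.1453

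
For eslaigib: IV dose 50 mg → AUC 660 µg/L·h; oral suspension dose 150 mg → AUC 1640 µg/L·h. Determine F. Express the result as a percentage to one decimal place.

F = (AUC_ev / D_ev) / (AUC_iv / D_iv)
  = (1640/150) / (660/50)
  = 10.9333 / 13.2 = 0.8283
  = 82.83%

F = 82.8%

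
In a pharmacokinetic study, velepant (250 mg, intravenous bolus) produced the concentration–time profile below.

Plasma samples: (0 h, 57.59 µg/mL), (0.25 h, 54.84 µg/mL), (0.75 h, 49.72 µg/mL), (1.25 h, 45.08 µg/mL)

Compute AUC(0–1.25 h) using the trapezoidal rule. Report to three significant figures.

AUC = 63.9 µg/mL·h

Trapezoidal AUC_0→1.25:
  [0→0.25]: (57.59+54.84)/2 × 0.25 = 14.05375
  [0.25→0.75]: (54.84+49.72)/2 × 0.5 = 26.14
  [0.75→1.25]: (49.72+45.08)/2 × 0.5 = 23.7
  Sum = 63.89375 µg/mL·h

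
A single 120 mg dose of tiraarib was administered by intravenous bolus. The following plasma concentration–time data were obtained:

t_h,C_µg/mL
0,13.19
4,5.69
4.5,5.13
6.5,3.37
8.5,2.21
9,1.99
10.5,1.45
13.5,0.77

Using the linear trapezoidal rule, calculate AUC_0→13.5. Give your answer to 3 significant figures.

Trapezoidal AUC_0→13.5:
  [0→4]: (13.19+5.69)/2 × 4 = 37.76
  [4→4.5]: (5.69+5.13)/2 × 0.5 = 2.705
  [4.5→6.5]: (5.13+3.37)/2 × 2 = 8.5
  [6.5→8.5]: (3.37+2.21)/2 × 2 = 5.58
  [8.5→9]: (2.21+1.99)/2 × 0.5 = 1.05
  [9→10.5]: (1.99+1.45)/2 × 1.5 = 2.58
  [10.5→13.5]: (1.45+0.77)/2 × 3 = 3.33
  Sum = 61.505 µg/mL·h

AUC = 61.5 µg/mL·h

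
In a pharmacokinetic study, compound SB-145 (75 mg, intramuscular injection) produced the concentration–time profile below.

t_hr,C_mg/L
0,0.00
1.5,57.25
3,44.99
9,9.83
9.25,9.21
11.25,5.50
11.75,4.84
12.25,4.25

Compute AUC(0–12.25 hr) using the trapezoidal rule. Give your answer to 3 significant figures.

Trapezoidal AUC_0→12.25:
  [0→1.5]: (0.00+57.25)/2 × 1.5 = 42.9375
  [1.5→3]: (57.25+44.99)/2 × 1.5 = 76.68
  [3→9]: (44.99+9.83)/2 × 6 = 164.46
  [9→9.25]: (9.83+9.21)/2 × 0.25 = 2.38
  [9.25→11.25]: (9.21+5.50)/2 × 2 = 14.71
  [11.25→11.75]: (5.50+4.84)/2 × 0.5 = 2.585
  [11.75→12.25]: (4.84+4.25)/2 × 0.5 = 2.2725
  Sum = 306.025 mg/L·hr

AUC = 306 mg/L·hr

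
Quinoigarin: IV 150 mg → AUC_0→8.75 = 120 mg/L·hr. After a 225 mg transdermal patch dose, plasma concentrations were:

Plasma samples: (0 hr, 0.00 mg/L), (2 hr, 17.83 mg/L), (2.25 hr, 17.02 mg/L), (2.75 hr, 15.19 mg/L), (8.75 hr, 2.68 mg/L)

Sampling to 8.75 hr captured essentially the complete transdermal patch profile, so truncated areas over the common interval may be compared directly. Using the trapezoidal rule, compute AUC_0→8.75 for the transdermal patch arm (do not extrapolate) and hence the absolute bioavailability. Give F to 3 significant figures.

F = 0.466

Trapezoidal AUC_0→8.75 (transdermal patch):
  [0→2]: (0.00+17.83)/2 × 2 = 17.83
  [2→2.25]: (17.83+17.02)/2 × 0.25 = 4.35625
  [2.25→2.75]: (17.02+15.19)/2 × 0.5 = 8.0525
  [2.75→8.75]: (15.19+2.68)/2 × 6 = 53.61
  Sum = 83.84875 mg/L·hr
F = (AUC_ev/D_ev)/(AUC_iv/D_iv) = (83.84875/225)/(120/150) = 0.372661/0.8 = 0.4658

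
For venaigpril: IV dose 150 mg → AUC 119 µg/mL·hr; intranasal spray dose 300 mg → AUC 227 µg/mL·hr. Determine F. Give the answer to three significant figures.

F = (AUC_ev / D_ev) / (AUC_iv / D_iv)
  = (227/300) / (119/150)
  = 0.756667 / 0.793333 = 0.9538

F = 0.954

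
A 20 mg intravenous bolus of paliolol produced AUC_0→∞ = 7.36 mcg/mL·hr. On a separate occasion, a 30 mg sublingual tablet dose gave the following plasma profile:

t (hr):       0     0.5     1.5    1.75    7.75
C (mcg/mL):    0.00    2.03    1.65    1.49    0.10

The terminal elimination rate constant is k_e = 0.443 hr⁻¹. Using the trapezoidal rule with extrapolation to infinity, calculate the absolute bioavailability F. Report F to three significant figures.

Trapezoidal AUC_0→7.75 (sublingual tablet):
  [0→0.5]: (0.00+2.03)/2 × 0.5 = 0.5075
  [0.5→1.5]: (2.03+1.65)/2 × 1 = 1.84
  [1.5→1.75]: (1.65+1.49)/2 × 0.25 = 0.3925
  [1.75→7.75]: (1.49+0.10)/2 × 6 = 4.77
  Sum = 7.51 mcg/mL·hr
Tail: C_last/k_e = 0.10/0.443 = 0.226
AUC_0→∞ (sublingual tablet) = 7.51 + 0.226 = 7.736 mcg/mL·hr
F = (AUC_ev/D_ev)/(AUC_iv/D_iv) = (7.736/30)/(7.36/20) = 0.257867/0.368 = 0.7007

F = 0.701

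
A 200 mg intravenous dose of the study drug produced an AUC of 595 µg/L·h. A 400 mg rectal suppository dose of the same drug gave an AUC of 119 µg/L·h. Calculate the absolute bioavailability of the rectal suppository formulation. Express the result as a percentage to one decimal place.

F = (AUC_ev / D_ev) / (AUC_iv / D_iv)
  = (119/400) / (595/200)
  = 0.2975 / 2.975 = 0.1000
  = 10.00%

F = 10.0%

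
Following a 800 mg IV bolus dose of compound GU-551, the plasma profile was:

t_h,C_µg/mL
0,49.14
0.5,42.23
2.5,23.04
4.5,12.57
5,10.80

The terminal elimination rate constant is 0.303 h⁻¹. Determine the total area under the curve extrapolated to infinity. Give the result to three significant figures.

Trapezoidal AUC_0→5:
  [0→0.5]: (49.14+42.23)/2 × 0.5 = 22.8425
  [0.5→2.5]: (42.23+23.04)/2 × 2 = 65.27
  [2.5→4.5]: (23.04+12.57)/2 × 2 = 35.61
  [4.5→5]: (12.57+10.80)/2 × 0.5 = 5.8425
  Sum = 129.565 µg/mL·h
Extrapolated tail: C_last / k_e = 10.80 / 0.303 = 35.644
AUC_0→∞ = 129.565 + 35.644 = 165.209 µg/mL·h

AUC = 165 µg/mL·h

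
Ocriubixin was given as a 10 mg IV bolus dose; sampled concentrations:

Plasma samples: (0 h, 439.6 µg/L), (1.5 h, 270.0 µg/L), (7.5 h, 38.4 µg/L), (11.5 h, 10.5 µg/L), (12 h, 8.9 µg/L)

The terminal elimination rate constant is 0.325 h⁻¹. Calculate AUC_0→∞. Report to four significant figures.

Trapezoidal AUC_0→12:
  [0→1.5]: (439.6+270.0)/2 × 1.5 = 532.2
  [1.5→7.5]: (270.0+38.4)/2 × 6 = 925.2
  [7.5→11.5]: (38.4+10.5)/2 × 4 = 97.8
  [11.5→12]: (10.5+8.9)/2 × 0.5 = 4.85
  Sum = 1560.05 µg/L·h
Extrapolated tail: C_last / k_e = 8.9 / 0.325 = 27.385
AUC_0→∞ = 1560.05 + 27.385 = 1587.435 µg/L·h

AUC = 1587 µg/L·h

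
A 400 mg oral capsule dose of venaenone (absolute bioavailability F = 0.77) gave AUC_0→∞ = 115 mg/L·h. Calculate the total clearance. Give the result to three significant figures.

CL = 2.68 L/h

CL = F × Dose / AUC_0→∞
   = 0.77 × 400 / 115 = 2.67826 L/h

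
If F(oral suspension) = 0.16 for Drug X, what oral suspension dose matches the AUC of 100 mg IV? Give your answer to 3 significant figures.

D_oral = 625 mg

For equal systemic exposure: F × D_ev = D_iv
D_ev = D_iv / F = 100 / 0.16 = 625 mg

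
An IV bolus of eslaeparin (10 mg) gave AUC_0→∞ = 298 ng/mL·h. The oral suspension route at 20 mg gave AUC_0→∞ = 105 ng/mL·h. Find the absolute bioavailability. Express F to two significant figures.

F = (AUC_ev / D_ev) / (AUC_iv / D_iv)
  = (105/20) / (298/10)
  = 5.25 / 29.8 = 0.1762

F = 0.18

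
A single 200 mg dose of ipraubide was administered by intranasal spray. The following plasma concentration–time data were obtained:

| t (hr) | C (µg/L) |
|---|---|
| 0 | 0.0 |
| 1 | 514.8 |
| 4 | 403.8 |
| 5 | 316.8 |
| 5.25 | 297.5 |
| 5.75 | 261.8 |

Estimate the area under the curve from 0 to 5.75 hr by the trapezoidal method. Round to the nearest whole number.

Trapezoidal AUC_0→5.75:
  [0→1]: (0.0+514.8)/2 × 1 = 257.4
  [1→4]: (514.8+403.8)/2 × 3 = 1377.9
  [4→5]: (403.8+316.8)/2 × 1 = 360.3
  [5→5.25]: (316.8+297.5)/2 × 0.25 = 76.7875
  [5.25→5.75]: (297.5+261.8)/2 × 0.5 = 139.825
  Sum = 2212.2125 µg/L·hr

AUC = 2212 µg/L·hr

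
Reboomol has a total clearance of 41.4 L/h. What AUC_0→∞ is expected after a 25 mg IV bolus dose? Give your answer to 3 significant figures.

AUC_0→∞ = Dose_iv / CL
        = 25 / 41.4 = 0.603865 mg/L·h

AUC = 0.604 mg/L·h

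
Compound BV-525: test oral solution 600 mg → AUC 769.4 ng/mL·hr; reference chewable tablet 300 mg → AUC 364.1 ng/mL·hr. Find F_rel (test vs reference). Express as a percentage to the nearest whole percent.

F_rel = (AUC_test/D_test) / (AUC_ref/D_ref)
      = (769.4/600) / (364.1/300)
      = 1.28233 / 1.21367 = 1.0566 = 105.66%

F_rel = 106%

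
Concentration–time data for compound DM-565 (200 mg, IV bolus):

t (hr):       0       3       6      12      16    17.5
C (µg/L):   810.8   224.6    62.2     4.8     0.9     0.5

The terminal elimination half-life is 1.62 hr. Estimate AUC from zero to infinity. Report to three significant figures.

Trapezoidal AUC_0→17.5:
  [0→3]: (810.8+224.6)/2 × 3 = 1553.1
  [3→6]: (224.6+62.2)/2 × 3 = 430.2
  [6→12]: (62.2+4.8)/2 × 6 = 201.0
  [12→16]: (4.8+0.9)/2 × 4 = 11.4
  [16→17.5]: (0.9+0.5)/2 × 1.5 = 1.05
  Sum = 2196.75 µg/L·hr
k_e = ln2 / t½ = 0.693147 / 1.62 = 0.4279 hr^-1
Extrapolated tail: C_last / k_e = 0.5 / 0.4279 = 1.168
AUC_0→∞ = 2196.75 + 1.168 = 2197.918 µg/L·hr

AUC = 2200 µg/L·hr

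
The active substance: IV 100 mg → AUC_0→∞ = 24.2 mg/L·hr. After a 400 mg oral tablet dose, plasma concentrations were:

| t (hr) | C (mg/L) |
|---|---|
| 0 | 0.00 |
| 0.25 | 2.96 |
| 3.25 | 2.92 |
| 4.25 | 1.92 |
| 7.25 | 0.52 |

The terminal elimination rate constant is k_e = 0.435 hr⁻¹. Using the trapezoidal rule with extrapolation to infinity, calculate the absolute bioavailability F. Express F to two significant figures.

Trapezoidal AUC_0→7.25 (oral tablet):
  [0→0.25]: (0.00+2.96)/2 × 0.25 = 0.37
  [0.25→3.25]: (2.96+2.92)/2 × 3 = 8.82
  [3.25→4.25]: (2.92+1.92)/2 × 1 = 2.42
  [4.25→7.25]: (1.92+0.52)/2 × 3 = 3.66
  Sum = 15.27 mg/L·hr
Tail: C_last/k_e = 0.52/0.435 = 1.195
AUC_0→∞ (oral tablet) = 15.27 + 1.195 = 16.465 mg/L·hr
F = (AUC_ev/D_ev)/(AUC_iv/D_iv) = (16.465/400)/(24.2/100) = 0.0411625/0.242 = 0.1701

F = 0.17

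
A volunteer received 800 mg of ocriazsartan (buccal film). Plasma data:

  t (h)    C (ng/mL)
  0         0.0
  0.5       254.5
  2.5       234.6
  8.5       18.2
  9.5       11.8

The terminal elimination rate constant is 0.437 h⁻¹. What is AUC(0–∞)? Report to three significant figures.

AUC = 1350 ng/mL·h

Trapezoidal AUC_0→9.5:
  [0→0.5]: (0.0+254.5)/2 × 0.5 = 63.625
  [0.5→2.5]: (254.5+234.6)/2 × 2 = 489.1
  [2.5→8.5]: (234.6+18.2)/2 × 6 = 758.4
  [8.5→9.5]: (18.2+11.8)/2 × 1 = 15.0
  Sum = 1326.125 ng/mL·h
Extrapolated tail: C_last / k_e = 11.8 / 0.437 = 27.002
AUC_0→∞ = 1326.125 + 27.002 = 1353.127 ng/mL·h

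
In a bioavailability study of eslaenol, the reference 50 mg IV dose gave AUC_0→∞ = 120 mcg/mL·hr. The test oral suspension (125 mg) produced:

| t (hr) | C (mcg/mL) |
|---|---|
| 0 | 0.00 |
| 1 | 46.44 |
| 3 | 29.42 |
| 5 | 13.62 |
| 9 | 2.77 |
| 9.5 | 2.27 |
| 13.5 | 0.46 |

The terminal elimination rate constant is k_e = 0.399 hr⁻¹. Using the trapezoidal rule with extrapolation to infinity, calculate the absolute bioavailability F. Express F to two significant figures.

Trapezoidal AUC_0→13.5 (oral suspension):
  [0→1]: (0.00+46.44)/2 × 1 = 23.22
  [1→3]: (46.44+29.42)/2 × 2 = 75.86
  [3→5]: (29.42+13.62)/2 × 2 = 43.04
  [5→9]: (13.62+2.77)/2 × 4 = 32.78
  [9→9.5]: (2.77+2.27)/2 × 0.5 = 1.26
  [9.5→13.5]: (2.27+0.46)/2 × 4 = 5.46
  Sum = 181.62 mcg/mL·hr
Tail: C_last/k_e = 0.46/0.399 = 1.153
AUC_0→∞ (oral suspension) = 181.62 + 1.153 = 182.773 mcg/mL·hr
F = (AUC_ev/D_ev)/(AUC_iv/D_iv) = (182.773/125)/(120/50) = 1.462184/2.4 = 0.6092

F = 0.61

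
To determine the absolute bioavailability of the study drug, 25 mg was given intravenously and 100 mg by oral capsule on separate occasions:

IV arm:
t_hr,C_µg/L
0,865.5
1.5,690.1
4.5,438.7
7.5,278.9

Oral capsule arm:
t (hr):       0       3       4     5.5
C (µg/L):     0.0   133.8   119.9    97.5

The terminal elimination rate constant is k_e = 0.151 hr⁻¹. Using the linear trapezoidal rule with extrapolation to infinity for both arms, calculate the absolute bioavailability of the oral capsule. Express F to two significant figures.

Trapezoidal AUC_0→7.5 (IV):
  [0→1.5]: (865.5+690.1)/2 × 1.5 = 1166.7
  [1.5→4.5]: (690.1+438.7)/2 × 3 = 1693.2
  [4.5→7.5]: (438.7+278.9)/2 × 3 = 1076.4
  Sum = 3936.3 µg/L·hr
IV tail: 278.9/0.151 = 1847.020; AUC_iv,0→∞ = 3936.3 + 1847.020 = 5783.32 µg/L·hr
Trapezoidal AUC_0→5.5 (oral capsule):
  [0→3]: (0.0+133.8)/2 × 3 = 200.7
  [3→4]: (133.8+119.9)/2 × 1 = 126.85
  [4→5.5]: (119.9+97.5)/2 × 1.5 = 163.05
  Sum = 490.6 µg/L·hr
oral capsule tail: 97.5/0.151 = 645.695; AUC_ev,0→∞ = 490.6 + 645.695 = 1136.295 µg/L·hr
F = (AUC_ev/D_ev)/(AUC_iv/D_iv) = (1136.295/100)/(5783.32/25) = 11.36295/231.3328 = 0.0491

F = 0.049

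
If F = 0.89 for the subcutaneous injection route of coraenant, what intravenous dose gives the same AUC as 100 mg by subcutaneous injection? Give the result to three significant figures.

Systemic exposure from an extravascular dose = F × D_ev, so the equivalent IV dose is F × D_ev.
D_iv = F × D_ev = 0.89 × 100 = 89 mg

D_iv = 89.0 mg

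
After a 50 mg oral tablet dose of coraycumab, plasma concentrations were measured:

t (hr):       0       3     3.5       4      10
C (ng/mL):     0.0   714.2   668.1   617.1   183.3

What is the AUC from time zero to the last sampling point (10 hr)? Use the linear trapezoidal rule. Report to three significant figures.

Trapezoidal AUC_0→10:
  [0→3]: (0.0+714.2)/2 × 3 = 1071.3
  [3→3.5]: (714.2+668.1)/2 × 0.5 = 345.575
  [3.5→4]: (668.1+617.1)/2 × 0.5 = 321.3
  [4→10]: (617.1+183.3)/2 × 6 = 2401.2
  Sum = 4139.375 ng/mL·hr

AUC = 4140 ng/mL·hr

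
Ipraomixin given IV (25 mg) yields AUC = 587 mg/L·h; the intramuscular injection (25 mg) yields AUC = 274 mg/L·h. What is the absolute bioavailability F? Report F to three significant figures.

F = 0.467

F = (AUC_ev / D_ev) / (AUC_iv / D_iv)
  = (274/25) / (587/25)
  = 10.96 / 23.48 = 0.4668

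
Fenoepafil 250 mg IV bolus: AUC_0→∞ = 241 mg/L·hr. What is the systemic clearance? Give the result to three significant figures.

CL = Dose_iv / AUC_0→∞
   = 250 / 241 = 1.03734 L/hr

CL = 1.04 L/hr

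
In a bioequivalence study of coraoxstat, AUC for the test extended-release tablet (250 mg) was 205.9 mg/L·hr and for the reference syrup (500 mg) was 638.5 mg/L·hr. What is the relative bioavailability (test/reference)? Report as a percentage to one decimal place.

F_rel = 64.5%

F_rel = (AUC_test/D_test) / (AUC_ref/D_ref)
      = (205.9/250) / (638.5/500)
      = 0.8236 / 1.277 = 0.6449 = 64.49%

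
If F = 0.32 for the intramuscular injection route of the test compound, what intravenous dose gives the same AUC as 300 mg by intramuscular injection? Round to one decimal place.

Systemic exposure from an extravascular dose = F × D_ev, so the equivalent IV dose is F × D_ev.
D_iv = F × D_ev = 0.32 × 300 = 96 mg

D_iv = 96.0 mg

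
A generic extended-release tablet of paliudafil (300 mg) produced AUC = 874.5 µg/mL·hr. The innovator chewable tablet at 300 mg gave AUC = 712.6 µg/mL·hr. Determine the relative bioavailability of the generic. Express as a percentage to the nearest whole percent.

F_rel = (AUC_test/D_test) / (AUC_ref/D_ref)
      = (874.5/300) / (712.6/300)
      = 2.915 / 2.37533 = 1.2272 = 122.72%

F_rel = 123%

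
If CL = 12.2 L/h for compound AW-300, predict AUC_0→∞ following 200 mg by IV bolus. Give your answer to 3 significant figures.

AUC_0→∞ = Dose_iv / CL
        = 200 / 12.2 = 16.3934 mg/L·h

AUC = 16.4 mg/L·h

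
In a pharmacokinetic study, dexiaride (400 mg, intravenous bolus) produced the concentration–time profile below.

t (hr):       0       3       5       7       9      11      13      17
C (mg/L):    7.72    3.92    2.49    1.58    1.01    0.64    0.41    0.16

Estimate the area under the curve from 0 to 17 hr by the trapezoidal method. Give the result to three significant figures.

AUC = 34.4 mg/L·hr

Trapezoidal AUC_0→17:
  [0→3]: (7.72+3.92)/2 × 3 = 17.46
  [3→5]: (3.92+2.49)/2 × 2 = 6.41
  [5→7]: (2.49+1.58)/2 × 2 = 4.07
  [7→9]: (1.58+1.01)/2 × 2 = 2.59
  [9→11]: (1.01+0.64)/2 × 2 = 1.65
  [11→13]: (0.64+0.41)/2 × 2 = 1.05
  [13→17]: (0.41+0.16)/2 × 4 = 1.14
  Sum = 34.37 mg/L·hr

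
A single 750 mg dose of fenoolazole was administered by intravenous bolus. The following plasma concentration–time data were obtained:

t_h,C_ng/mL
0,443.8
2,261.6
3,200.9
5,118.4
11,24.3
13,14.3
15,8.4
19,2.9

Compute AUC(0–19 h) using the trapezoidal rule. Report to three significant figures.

AUC = 1770 ng/mL·h

Trapezoidal AUC_0→19:
  [0→2]: (443.8+261.6)/2 × 2 = 705.4
  [2→3]: (261.6+200.9)/2 × 1 = 231.25
  [3→5]: (200.9+118.4)/2 × 2 = 319.3
  [5→11]: (118.4+24.3)/2 × 6 = 428.1
  [11→13]: (24.3+14.3)/2 × 2 = 38.6
  [13→15]: (14.3+8.4)/2 × 2 = 22.7
  [15→19]: (8.4+2.9)/2 × 4 = 22.6
  Sum = 1767.95 ng/mL·h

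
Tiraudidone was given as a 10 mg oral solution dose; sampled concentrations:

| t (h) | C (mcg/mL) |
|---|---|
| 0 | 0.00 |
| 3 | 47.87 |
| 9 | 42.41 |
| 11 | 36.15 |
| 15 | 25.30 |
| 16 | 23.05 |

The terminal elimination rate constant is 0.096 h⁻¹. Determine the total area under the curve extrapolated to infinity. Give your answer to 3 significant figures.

Trapezoidal AUC_0→16:
  [0→3]: (0.00+47.87)/2 × 3 = 71.805
  [3→9]: (47.87+42.41)/2 × 6 = 270.84
  [9→11]: (42.41+36.15)/2 × 2 = 78.56
  [11→15]: (36.15+25.30)/2 × 4 = 122.9
  [15→16]: (25.30+23.05)/2 × 1 = 24.175
  Sum = 568.28 mcg/mL·h
Extrapolated tail: C_last / k_e = 23.05 / 0.096 = 240.104
AUC_0→∞ = 568.28 + 240.104 = 808.384 mcg/mL·h

AUC = 808 mcg/mL·h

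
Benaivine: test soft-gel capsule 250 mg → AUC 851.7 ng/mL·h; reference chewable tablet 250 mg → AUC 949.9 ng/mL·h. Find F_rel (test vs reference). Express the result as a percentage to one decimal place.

F_rel = (AUC_test/D_test) / (AUC_ref/D_ref)
      = (851.7/250) / (949.9/250)
      = 3.4068 / 3.7996 = 0.8966 = 89.66%

F_rel = 89.7%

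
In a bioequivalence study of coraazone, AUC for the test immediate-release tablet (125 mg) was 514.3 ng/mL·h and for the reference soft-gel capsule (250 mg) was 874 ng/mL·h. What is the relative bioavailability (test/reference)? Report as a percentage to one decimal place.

F_rel = (AUC_test/D_test) / (AUC_ref/D_ref)
      = (514.3/125) / (874/250)
      = 4.1144 / 3.496 = 1.1769 = 117.69%

F_rel = 117.7%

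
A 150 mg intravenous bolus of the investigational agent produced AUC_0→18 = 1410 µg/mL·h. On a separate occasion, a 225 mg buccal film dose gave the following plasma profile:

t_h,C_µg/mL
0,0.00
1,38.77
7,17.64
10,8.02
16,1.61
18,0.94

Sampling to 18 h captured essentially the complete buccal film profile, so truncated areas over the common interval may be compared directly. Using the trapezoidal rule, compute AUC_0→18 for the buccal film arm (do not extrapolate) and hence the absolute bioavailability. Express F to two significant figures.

F = 0.12

Trapezoidal AUC_0→18 (buccal film):
  [0→1]: (0.00+38.77)/2 × 1 = 19.385
  [1→7]: (38.77+17.64)/2 × 6 = 169.23
  [7→10]: (17.64+8.02)/2 × 3 = 38.49
  [10→16]: (8.02+1.61)/2 × 6 = 28.89
  [16→18]: (1.61+0.94)/2 × 2 = 2.55
  Sum = 258.545 µg/mL·h
F = (AUC_ev/D_ev)/(AUC_iv/D_iv) = (258.545/225)/(1410/150) = 1.14909/9.4 = 0.1222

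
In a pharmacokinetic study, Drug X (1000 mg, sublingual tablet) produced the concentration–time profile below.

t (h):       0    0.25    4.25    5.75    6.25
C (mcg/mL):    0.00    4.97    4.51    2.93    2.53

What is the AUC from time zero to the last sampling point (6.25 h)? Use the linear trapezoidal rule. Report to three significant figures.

Trapezoidal AUC_0→6.25:
  [0→0.25]: (0.00+4.97)/2 × 0.25 = 0.62125
  [0.25→4.25]: (4.97+4.51)/2 × 4 = 18.96
  [4.25→5.75]: (4.51+2.93)/2 × 1.5 = 5.58
  [5.75→6.25]: (2.93+2.53)/2 × 0.5 = 1.365
  Sum = 26.52625 mcg/mL·h

AUC = 26.5 mcg/mL·h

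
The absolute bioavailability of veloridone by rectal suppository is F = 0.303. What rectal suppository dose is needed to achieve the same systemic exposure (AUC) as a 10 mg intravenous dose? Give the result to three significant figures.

For equal systemic exposure: F × D_ev = D_iv
D_ev = D_iv / F = 10 / 0.303 = 33.0033 mg

D_rectal = 33.0 mg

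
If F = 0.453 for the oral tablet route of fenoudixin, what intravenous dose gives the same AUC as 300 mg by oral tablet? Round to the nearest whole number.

D_iv = 136 mg

Systemic exposure from an extravascular dose = F × D_ev, so the equivalent IV dose is F × D_ev.
D_iv = F × D_ev = 0.453 × 300 = 135.9 mg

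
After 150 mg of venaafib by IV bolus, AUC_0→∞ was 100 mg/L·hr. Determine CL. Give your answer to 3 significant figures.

CL = Dose_iv / AUC_0→∞
   = 150 / 100 = 1.5 L/hr

CL = 1.50 L/hr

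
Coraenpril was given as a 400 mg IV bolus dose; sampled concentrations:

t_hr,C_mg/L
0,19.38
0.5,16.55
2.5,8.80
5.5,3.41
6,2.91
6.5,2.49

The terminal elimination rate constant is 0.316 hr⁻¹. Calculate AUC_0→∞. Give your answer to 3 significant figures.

Trapezoidal AUC_0→6.5:
  [0→0.5]: (19.38+16.55)/2 × 0.5 = 8.9825
  [0.5→2.5]: (16.55+8.80)/2 × 2 = 25.35
  [2.5→5.5]: (8.80+3.41)/2 × 3 = 18.315
  [5.5→6]: (3.41+2.91)/2 × 0.5 = 1.58
  [6→6.5]: (2.91+2.49)/2 × 0.5 = 1.35
  Sum = 55.5775 mg/L·hr
Extrapolated tail: C_last / k_e = 2.49 / 0.316 = 7.880
AUC_0→∞ = 55.5775 + 7.880 = 63.4575 mg/L·hr

AUC = 63.5 mg/L·hr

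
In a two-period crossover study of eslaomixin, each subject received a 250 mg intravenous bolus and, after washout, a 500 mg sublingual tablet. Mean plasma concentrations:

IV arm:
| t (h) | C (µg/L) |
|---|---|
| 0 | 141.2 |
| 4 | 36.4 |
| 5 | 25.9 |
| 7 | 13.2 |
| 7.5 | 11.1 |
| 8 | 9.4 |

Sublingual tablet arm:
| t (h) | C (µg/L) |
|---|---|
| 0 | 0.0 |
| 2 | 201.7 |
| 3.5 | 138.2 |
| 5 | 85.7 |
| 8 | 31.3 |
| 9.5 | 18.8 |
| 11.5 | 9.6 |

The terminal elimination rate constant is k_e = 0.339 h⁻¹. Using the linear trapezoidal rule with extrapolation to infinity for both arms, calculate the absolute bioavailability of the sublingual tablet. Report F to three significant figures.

Trapezoidal AUC_0→8 (IV):
  [0→4]: (141.2+36.4)/2 × 4 = 355.2
  [4→5]: (36.4+25.9)/2 × 1 = 31.15
  [5→7]: (25.9+13.2)/2 × 2 = 39.1
  [7→7.5]: (13.2+11.1)/2 × 0.5 = 6.075
  [7.5→8]: (11.1+9.4)/2 × 0.5 = 5.125
  Sum = 436.65 µg/L·h
IV tail: 9.4/0.339 = 27.729; AUC_iv,0→∞ = 436.65 + 27.729 = 464.379 µg/L·h
Trapezoidal AUC_0→11.5 (sublingual tablet):
  [0→2]: (0.0+201.7)/2 × 2 = 201.7
  [2→3.5]: (201.7+138.2)/2 × 1.5 = 254.925
  [3.5→5]: (138.2+85.7)/2 × 1.5 = 167.925
  [5→8]: (85.7+31.3)/2 × 3 = 175.5
  [8→9.5]: (31.3+18.8)/2 × 1.5 = 37.575
  [9.5→11.5]: (18.8+9.6)/2 × 2 = 28.4
  Sum = 866.025 µg/L·h
sublingual tablet tail: 9.6/0.339 = 28.319; AUC_ev,0→∞ = 866.025 + 28.319 = 894.344 µg/L·h
F = (AUC_ev/D_ev)/(AUC_iv/D_iv) = (894.344/500)/(464.379/250) = 1.788688/1.857516 = 0.9629

F = 0.963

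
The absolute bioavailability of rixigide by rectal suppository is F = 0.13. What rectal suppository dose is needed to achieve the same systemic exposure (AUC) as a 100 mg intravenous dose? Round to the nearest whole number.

D_rectal = 769 mg

For equal systemic exposure: F × D_ev = D_iv
D_ev = D_iv / F = 100 / 0.13 = 769.231 mg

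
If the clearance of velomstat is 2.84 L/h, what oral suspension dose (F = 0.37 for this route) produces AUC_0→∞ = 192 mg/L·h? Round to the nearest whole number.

Dose = CL × AUC_0→∞ / F
     = 2.84 × 192 / 0.37 = 1473.73 mg

Dose = 1474 mg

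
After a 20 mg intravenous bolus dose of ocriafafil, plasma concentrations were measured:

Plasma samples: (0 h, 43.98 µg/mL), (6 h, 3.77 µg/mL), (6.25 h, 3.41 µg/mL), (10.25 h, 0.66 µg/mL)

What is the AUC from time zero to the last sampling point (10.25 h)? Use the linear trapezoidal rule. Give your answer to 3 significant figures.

Trapezoidal AUC_0→10.25:
  [0→6]: (43.98+3.77)/2 × 6 = 143.25
  [6→6.25]: (3.77+3.41)/2 × 0.25 = 0.8975
  [6.25→10.25]: (3.41+0.66)/2 × 4 = 8.14
  Sum = 152.2875 µg/mL·h

AUC = 152 µg/mL·h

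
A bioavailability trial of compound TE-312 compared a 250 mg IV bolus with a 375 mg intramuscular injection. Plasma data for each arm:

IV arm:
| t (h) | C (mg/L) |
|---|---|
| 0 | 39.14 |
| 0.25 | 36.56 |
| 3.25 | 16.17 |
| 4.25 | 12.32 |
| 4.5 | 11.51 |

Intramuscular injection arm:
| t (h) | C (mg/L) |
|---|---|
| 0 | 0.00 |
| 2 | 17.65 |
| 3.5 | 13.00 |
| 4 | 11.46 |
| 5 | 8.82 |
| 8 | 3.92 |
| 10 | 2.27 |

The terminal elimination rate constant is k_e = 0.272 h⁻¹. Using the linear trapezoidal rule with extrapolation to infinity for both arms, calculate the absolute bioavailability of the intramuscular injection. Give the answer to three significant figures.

Trapezoidal AUC_0→4.5 (IV):
  [0→0.25]: (39.14+36.56)/2 × 0.25 = 9.4625
  [0.25→3.25]: (36.56+16.17)/2 × 3 = 79.095
  [3.25→4.25]: (16.17+12.32)/2 × 1 = 14.245
  [4.25→4.5]: (12.32+11.51)/2 × 0.25 = 2.97875
  Sum = 105.78125 mg/L·h
IV tail: 11.51/0.272 = 42.316; AUC_iv,0→∞ = 105.78125 + 42.316 = 148.09725 mg/L·h
Trapezoidal AUC_0→10 (intramuscular injection):
  [0→2]: (0.00+17.65)/2 × 2 = 17.65
  [2→3.5]: (17.65+13.00)/2 × 1.5 = 22.9875
  [3.5→4]: (13.00+11.46)/2 × 0.5 = 6.115
  [4→5]: (11.46+8.82)/2 × 1 = 10.14
  [5→8]: (8.82+3.92)/2 × 3 = 19.11
  [8→10]: (3.92+2.27)/2 × 2 = 6.19
  Sum = 82.1925 mg/L·h
intramuscular injection tail: 2.27/0.272 = 8.346; AUC_ev,0→∞ = 82.1925 + 8.346 = 90.5385 mg/L·h
F = (AUC_ev/D_ev)/(AUC_iv/D_iv) = (90.5385/375)/(148.09725/250) = 0.241436/0.592389 = 0.4076

F = 0.408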